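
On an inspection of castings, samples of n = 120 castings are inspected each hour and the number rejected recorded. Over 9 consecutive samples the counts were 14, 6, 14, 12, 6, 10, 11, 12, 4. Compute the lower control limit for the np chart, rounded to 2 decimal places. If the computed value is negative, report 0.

0.85

p̄ = Σdᵢ / (k·n) = 89 / (9 × 120) = 0.08241
LCL = np̄ − 3·√(np̄(1−p̄)) = 9.8889 − 3 × 3.0123 = 0.8520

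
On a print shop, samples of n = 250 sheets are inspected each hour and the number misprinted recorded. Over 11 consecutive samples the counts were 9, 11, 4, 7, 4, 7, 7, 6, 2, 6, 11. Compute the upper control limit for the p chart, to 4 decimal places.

p̄ = Σdᵢ / (k·n) = 74 / (11 × 250) = 0.02691
UCL = p̄ + 3·√(p̄(1−p̄)/n) = 0.02691 + 3 × √(0.02691×0.97309/250) = 0.02691 + 3 × 0.01023 = 0.05761

0.0576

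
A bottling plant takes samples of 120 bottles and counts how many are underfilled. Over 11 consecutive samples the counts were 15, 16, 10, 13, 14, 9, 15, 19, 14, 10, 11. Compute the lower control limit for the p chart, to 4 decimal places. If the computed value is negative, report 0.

p̄ = Σdᵢ / (k·n) = 146 / (11 × 120) = 0.11061
LCL = p̄ − 3·√(p̄(1−p̄)/n) = 0.11061 − 3 × 0.02863 = 0.02471

0.0247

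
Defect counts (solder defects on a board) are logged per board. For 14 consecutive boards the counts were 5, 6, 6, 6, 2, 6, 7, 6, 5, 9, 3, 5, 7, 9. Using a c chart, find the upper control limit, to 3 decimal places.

13.118

c̄ = (5 + 6 + 6 + 6 + 2 + 6 + 7 + 6 + 5 + 9 + 3 + 5 + 7 + 9) / 14 = 82 / 14 = 5.8571
UCL = c̄ + 3√c̄ = 5.8571 + 3 × √5.8571 = 5.8571 + 3 × 2.4202 = 13.1176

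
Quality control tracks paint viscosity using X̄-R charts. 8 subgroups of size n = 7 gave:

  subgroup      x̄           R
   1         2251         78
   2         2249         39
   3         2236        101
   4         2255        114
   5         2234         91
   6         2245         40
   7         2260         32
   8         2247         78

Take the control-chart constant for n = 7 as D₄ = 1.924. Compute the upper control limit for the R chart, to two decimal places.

R̄ = (78 + 39 + 101 + 114 + 91 + 40 + 32 + 78) / 8 = 573.0000 / 8 = 71.6250
UCL_R = D₄·R̄ = 1.924 × 71.6250 = 137.8065

137.81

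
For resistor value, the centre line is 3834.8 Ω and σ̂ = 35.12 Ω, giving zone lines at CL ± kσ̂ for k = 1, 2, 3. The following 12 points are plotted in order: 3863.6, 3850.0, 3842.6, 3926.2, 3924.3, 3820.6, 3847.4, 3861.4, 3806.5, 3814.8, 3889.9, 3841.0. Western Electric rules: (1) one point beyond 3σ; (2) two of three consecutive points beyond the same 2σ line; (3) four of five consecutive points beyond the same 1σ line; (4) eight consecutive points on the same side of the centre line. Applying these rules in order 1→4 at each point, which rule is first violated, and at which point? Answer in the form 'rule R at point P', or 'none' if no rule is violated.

rule 2 at point 5

Zone of each point (C = within 1σ̂, B = 1σ̂–2σ̂, A = 2σ̂–3σ̂, * = beyond 3σ̂; sign = side of CL): 1:+C, 2:+C, 3:+C, 4:+A, 5:+A, 6:-C, 7:+C, 8:+C, 9:-C, 10:-C, 11:+B, 12:+C
Rule 2 (two of three consecutive points beyond the same 2σ limit) is satisfied at point 5.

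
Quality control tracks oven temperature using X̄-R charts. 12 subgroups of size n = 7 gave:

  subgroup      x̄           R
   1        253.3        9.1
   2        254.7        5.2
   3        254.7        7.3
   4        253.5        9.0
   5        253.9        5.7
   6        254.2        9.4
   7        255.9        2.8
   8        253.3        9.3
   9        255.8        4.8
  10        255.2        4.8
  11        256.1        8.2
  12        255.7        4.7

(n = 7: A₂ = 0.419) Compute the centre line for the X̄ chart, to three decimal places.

254.692

X̄̄ = (253.3 + 254.7 + 254.7 + 253.5 + 253.9 + 254.2 + 255.9 + 253.3 + 255.8 + 255.2 + 256.1 + 255.7) / 12 = 3056.3000 / 12 = 254.6917
CL = X̄̄ = 254.6917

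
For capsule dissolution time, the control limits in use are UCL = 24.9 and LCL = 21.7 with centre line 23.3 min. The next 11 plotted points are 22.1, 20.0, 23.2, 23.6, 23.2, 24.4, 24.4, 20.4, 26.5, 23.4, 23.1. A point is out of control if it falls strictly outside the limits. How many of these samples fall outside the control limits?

Compare each point to [21.7, 24.9]: sample 2 = 20.0 < LCL; sample 8 = 20.4 < LCL; sample 9 = 26.5 > UCL.

3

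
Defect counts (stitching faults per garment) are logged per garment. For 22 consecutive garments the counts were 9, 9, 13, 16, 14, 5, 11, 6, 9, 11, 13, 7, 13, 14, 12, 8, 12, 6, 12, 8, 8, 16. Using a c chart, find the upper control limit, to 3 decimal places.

c̄ = (9 + 9 + 13 + 16 + 14 + 5 + 11 + 6 + 9 + 11 + 13 + 7 + 13 + 14 + 12 + 8 + 12 + 6 + 12 + 8 + 8 + 16) / 22 = 232 / 22 = 10.5455
UCL = c̄ + 3√c̄ = 10.5455 + 3 × √10.5455 = 10.5455 + 3 × 3.2474 = 20.2876

20.288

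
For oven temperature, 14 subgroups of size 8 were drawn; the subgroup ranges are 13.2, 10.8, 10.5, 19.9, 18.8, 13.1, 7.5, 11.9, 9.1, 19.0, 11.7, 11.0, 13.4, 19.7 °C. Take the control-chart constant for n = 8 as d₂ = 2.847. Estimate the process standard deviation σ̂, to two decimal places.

4.76

R̄ = (13.2 + 10.8 + 10.5 + 19.9 + 18.8 + 13.1 + 7.5 + 11.9 + 9.1 + 19.0 + 11.7 + 11.0 + 13.4 + 19.7) / 14 = 13.5429
σ̂ = R̄ / d₂ = 13.5429 / 2.847 = 4.7569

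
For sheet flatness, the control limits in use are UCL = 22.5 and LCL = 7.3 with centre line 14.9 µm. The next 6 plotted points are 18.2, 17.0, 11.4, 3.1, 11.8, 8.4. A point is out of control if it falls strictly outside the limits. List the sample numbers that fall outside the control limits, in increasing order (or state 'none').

4

Compare each point to [7.3, 22.5]: sample 4 = 3.1 < LCL.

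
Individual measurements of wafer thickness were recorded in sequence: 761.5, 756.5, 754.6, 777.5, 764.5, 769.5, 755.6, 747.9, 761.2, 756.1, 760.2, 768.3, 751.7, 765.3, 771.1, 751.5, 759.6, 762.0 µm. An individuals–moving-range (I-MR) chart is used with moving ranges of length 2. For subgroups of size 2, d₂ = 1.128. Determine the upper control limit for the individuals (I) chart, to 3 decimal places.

786.797

X̄ = (761.5 + 756.5 + 754.6 + 777.5 + 764.5 + 769.5 + 755.6 + 747.9 + 761.2 + 756.1 + 760.2 + 768.3 + 751.7 + 765.3 + 771.1 + 751.5 + 759.6 + 762.0) / 18 = 760.8111
Moving ranges: 5.0, 1.9, 22.9, 13.0, 5.0, 13.9, 7.7, 13.3, 5.1, 4.1, 8.1, 16.6, 13.6, 5.8, 19.6, 8.1, 2.4; M̄R̄ = 166.1000 / 17 = 9.7706
UCL = X̄ + 3·M̄R̄/d₂ = 760.8111 + 3 × 9.7706 / 1.128 = 786.7967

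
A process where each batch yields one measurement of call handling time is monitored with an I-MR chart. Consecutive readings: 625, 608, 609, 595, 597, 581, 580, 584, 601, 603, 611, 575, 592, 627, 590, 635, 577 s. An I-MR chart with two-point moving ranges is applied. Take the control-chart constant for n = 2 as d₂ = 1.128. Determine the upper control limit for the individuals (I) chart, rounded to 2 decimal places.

650.94

X̄ = (625 + 608 + 609 + 595 + 597 + 581 + 580 + 584 + 601 + 603 + 611 + 575 + 592 + 627 + 590 + 635 + 577) / 17 = 599.4118
Moving ranges: 17, 1, 14, 2, 16, 1, 4, 17, 2, 8, 36, 17, 35, 37, 45, 58; M̄R̄ = 310.0000 / 16 = 19.3750
UCL = X̄ + 3·M̄R̄/d₂ = 599.4118 + 3 × 19.3750 / 1.128 = 650.9410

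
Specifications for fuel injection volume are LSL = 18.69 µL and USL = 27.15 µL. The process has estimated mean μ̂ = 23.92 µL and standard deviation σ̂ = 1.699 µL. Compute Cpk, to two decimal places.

0.63

Cpu = (USL − μ̂) / (3σ̂) = (27.15 − 23.92) / (3 × 1.699) = 0.6337; Cpl = (μ̂ − LSL) / (3σ̂) = (23.92 − 18.69) / (3 × 1.699) = 1.0261; Cpk = min(Cpu, Cpl) = 0.6337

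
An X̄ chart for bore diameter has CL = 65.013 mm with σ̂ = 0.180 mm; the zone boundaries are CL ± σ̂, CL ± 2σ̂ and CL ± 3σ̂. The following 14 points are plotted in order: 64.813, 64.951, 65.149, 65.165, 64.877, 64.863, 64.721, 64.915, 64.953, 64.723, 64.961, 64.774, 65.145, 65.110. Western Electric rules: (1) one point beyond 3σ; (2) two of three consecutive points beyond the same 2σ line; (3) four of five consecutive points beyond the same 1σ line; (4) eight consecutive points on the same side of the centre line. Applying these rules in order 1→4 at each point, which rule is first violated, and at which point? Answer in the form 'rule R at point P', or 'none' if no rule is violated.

Zone of each point (C = within 1σ̂, B = 1σ̂–2σ̂, A = 2σ̂–3σ̂, * = beyond 3σ̂; sign = side of CL): 1:-B, 2:-C, 3:+C, 4:+C, 5:-C, 6:-C, 7:-B, 8:-C, 9:-C, 10:-B, 11:-C, 12:-B, 13:+C, 14:+C
Rule 4 (eight consecutive points on the same side of the centre line) is satisfied at point 12.

rule 4 at point 12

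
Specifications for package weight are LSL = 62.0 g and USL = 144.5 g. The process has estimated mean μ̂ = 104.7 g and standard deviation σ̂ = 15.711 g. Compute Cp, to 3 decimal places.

Cp = (USL − LSL) / (6σ̂) = (144.5 − 62.0) / (6 × 15.711) = 82.5000 / 94.2660 = 0.8752

0.875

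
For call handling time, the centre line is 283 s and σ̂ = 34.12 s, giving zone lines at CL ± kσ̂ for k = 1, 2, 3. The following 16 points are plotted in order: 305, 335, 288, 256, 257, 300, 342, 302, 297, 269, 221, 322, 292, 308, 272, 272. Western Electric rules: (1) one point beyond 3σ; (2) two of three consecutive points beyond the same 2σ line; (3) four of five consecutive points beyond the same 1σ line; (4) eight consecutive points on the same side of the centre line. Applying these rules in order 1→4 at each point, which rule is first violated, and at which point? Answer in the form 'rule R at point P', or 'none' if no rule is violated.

none

Zone of each point (C = within 1σ̂, B = 1σ̂–2σ̂, A = 2σ̂–3σ̂, * = beyond 3σ̂; sign = side of CL): 1:+C, 2:+B, 3:+C, 4:-C, 5:-C, 6:+C, 7:+B, 8:+C, 9:+C, 10:-C, 11:-B, 12:+B, 13:+C, 14:+C, 15:-C, 16:-C
No rule fires across all 16 points.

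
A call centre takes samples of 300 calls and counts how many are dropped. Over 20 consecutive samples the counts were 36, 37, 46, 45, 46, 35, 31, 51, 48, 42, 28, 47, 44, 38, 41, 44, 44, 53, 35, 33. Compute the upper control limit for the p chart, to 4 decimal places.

p̄ = Σdᵢ / (k·n) = 824 / (20 × 300) = 0.13733
UCL = p̄ + 3·√(p̄(1−p̄)/n) = 0.13733 + 3 × √(0.13733×0.86267/300) = 0.13733 + 3 × 0.01987 = 0.19695

0.1970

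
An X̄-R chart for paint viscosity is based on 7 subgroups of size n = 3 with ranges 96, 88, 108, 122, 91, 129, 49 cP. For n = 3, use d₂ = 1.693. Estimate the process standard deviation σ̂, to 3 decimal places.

57.632

R̄ = (96 + 88 + 108 + 122 + 91 + 129 + 49) / 7 = 97.5714
σ̂ = R̄ / d₂ = 97.5714 / 1.693 = 57.6323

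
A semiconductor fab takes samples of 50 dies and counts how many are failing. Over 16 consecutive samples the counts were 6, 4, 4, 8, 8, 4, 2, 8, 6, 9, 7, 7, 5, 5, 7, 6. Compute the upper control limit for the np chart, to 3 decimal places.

p̄ = Σdᵢ / (k·n) = 96 / (16 × 50) = 0.12000
UCL = np̄ + 3·√(np̄(1−p̄)) = 6.0000 + 3 × √(6.0000×0.88000) = 6.0000 + 3 × 2.2978 = 12.8935

12.893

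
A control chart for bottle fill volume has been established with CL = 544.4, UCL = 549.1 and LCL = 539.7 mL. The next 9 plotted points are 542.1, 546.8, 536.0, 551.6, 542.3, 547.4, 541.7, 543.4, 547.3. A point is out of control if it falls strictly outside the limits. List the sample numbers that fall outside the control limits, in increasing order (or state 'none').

3, 4

Compare each point to [539.7, 549.1]: sample 3 = 536.0 < LCL; sample 4 = 551.6 > UCL.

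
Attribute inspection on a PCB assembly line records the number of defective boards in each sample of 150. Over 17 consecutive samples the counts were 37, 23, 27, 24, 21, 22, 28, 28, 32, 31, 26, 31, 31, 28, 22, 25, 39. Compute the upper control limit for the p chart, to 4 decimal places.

0.2816

p̄ = Σdᵢ / (k·n) = 475 / (17 × 150) = 0.18627
UCL = p̄ + 3·√(p̄(1−p̄)/n) = 0.18627 + 3 × √(0.18627×0.81373/150) = 0.18627 + 3 × 0.03179 = 0.28164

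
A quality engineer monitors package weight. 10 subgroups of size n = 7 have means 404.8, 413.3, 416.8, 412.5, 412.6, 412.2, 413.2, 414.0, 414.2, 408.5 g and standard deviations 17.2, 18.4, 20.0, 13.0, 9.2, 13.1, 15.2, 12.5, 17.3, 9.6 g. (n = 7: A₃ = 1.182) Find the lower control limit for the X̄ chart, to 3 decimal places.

X̄̄ = (404.8 + 413.3 + 416.8 + 412.5 + 412.6 + 412.2 + 413.2 + 414.0 + 414.2 + 408.5) / 10 = 412.2100
s̄ = (17.2 + 18.4 + 20.0 + 13.0 + 9.2 + 13.1 + 15.2 + 12.5 + 17.3 + 9.6) / 10 = 14.5500
LCL = X̄̄ − A₃·s̄ = 412.2100 − 1.182 × 14.5500 = 395.0119

395.012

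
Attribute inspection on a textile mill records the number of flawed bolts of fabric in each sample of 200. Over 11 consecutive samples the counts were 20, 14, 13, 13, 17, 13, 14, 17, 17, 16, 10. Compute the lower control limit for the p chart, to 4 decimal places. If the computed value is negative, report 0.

p̄ = Σdᵢ / (k·n) = 164 / (11 × 200) = 0.07455
LCL = p̄ − 3·√(p̄(1−p̄)/n) = 0.07455 − 3 × 0.01857 = 0.01883

0.0188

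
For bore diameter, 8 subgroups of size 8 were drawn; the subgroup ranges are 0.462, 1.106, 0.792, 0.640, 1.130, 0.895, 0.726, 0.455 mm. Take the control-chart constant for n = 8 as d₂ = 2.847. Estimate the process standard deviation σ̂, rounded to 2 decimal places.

R̄ = (0.462 + 1.106 + 0.792 + 0.640 + 1.130 + 0.895 + 0.726 + 0.455) / 8 = 0.7758
σ̂ = R̄ / d₂ = 0.7758 / 2.847 = 0.2725

0.27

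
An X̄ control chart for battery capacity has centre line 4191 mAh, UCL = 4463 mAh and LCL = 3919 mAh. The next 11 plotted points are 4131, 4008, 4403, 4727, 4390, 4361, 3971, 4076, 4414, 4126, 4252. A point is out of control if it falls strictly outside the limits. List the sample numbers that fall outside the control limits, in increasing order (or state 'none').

4

Compare each point to [3919, 4463]: sample 4 = 4727 > UCL.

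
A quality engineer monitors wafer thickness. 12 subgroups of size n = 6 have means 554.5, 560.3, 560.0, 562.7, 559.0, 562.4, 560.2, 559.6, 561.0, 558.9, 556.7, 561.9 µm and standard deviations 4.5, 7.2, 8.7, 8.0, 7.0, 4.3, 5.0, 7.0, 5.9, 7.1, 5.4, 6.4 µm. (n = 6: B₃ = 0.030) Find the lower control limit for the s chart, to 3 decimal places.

0.191

s̄ = (4.5 + 7.2 + 8.7 + 8.0 + 7.0 + 4.3 + 5.0 + 7.0 + 5.9 + 7.1 + 5.4 + 6.4) / 12 = 6.3750
LCL_s = B₃·s̄ = 0.030 × 6.3750 = 0.1913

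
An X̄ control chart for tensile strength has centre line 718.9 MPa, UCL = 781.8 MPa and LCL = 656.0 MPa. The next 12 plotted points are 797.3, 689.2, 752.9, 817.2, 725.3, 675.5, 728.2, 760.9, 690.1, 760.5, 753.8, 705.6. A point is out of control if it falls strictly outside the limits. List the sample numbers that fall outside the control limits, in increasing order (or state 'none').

Compare each point to [656.0, 781.8]: sample 1 = 797.3 > UCL; sample 4 = 817.2 > UCL.

1, 4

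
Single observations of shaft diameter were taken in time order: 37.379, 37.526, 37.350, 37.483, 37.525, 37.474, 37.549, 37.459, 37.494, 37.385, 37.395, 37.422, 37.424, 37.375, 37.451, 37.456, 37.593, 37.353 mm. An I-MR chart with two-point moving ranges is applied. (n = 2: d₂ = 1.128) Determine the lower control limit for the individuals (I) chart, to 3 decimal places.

X̄ = (37.379 + 37.526 + 37.350 + 37.483 + 37.525 + 37.474 + 37.549 + 37.459 + 37.494 + 37.385 + 37.395 + 37.422 + 37.424 + 37.375 + 37.451 + 37.456 + 37.593 + 37.353) / 18 = 37.4496
Moving ranges: 0.147, 0.176, 0.133, 0.042, 0.051, 0.075, 0.090, 0.035, 0.109, 0.010, 0.027, 0.002, 0.049, 0.076, 0.005, 0.137, 0.240; M̄R̄ = 1.4040 / 17 = 0.0826
LCL = X̄ − 3·M̄R̄/d₂ = 37.4496 − 3 × 0.0826 / 1.128 = 37.2300

37.230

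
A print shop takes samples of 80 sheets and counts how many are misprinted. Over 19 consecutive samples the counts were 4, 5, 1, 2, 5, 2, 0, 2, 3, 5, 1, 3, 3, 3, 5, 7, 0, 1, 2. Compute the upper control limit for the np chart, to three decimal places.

7.809

p̄ = Σdᵢ / (k·n) = 54 / (19 × 80) = 0.03553
UCL = np̄ + 3·√(np̄(1−p̄)) = 2.8421 + 3 × √(2.8421×0.96447) = 2.8421 + 3 × 1.6556 = 7.8090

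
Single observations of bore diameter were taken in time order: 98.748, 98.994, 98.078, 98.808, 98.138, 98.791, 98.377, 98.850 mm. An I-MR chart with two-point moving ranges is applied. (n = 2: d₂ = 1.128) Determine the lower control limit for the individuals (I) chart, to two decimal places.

X̄ = (98.748 + 98.994 + 98.078 + 98.808 + 98.138 + 98.791 + 98.377 + 98.850) / 8 = 98.5980
Moving ranges: 0.246, 0.916, 0.730, 0.670, 0.653, 0.414, 0.473; M̄R̄ = 4.1020 / 7 = 0.5860
LCL = X̄ − 3·M̄R̄/d₂ = 98.5980 − 3 × 0.5860 / 1.128 = 97.0395

97.04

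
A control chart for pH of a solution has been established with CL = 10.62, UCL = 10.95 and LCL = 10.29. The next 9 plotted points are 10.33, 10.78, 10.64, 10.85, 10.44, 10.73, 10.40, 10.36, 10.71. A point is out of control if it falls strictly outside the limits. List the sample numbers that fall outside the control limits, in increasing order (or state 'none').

All 9 points lie within [10.29, 10.95].

none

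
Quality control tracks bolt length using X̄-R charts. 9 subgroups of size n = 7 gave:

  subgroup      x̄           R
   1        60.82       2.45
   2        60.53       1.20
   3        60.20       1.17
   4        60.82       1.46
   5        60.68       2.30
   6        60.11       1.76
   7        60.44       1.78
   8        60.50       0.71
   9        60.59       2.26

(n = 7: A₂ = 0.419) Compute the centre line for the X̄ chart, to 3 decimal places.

X̄̄ = (60.82 + 60.53 + 60.20 + 60.82 + 60.68 + 60.11 + 60.44 + 60.50 + 60.59) / 9 = 544.6900 / 9 = 60.5211
CL = X̄̄ = 60.5211

60.521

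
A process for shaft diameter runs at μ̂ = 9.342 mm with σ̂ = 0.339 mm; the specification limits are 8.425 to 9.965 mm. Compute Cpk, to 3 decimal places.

0.613

Cpu = (USL − μ̂) / (3σ̂) = (9.965 − 9.342) / (3 × 0.339) = 0.6126; Cpl = (μ̂ − LSL) / (3σ̂) = (9.342 − 8.425) / (3 × 0.339) = 0.9017; Cpk = min(Cpu, Cpl) = 0.6126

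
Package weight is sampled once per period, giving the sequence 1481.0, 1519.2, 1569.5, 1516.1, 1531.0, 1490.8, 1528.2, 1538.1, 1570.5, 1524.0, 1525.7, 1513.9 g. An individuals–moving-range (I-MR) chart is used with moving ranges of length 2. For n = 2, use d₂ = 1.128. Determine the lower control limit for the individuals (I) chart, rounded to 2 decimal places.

1444.26

X̄ = (1481.0 + 1519.2 + 1569.5 + 1516.1 + 1531.0 + 1490.8 + 1528.2 + 1538.1 + 1570.5 + 1524.0 + 1525.7 + 1513.9) / 12 = 1525.6667
Moving ranges: 38.2, 50.3, 53.4, 14.9, 40.2, 37.4, 9.9, 32.4, 46.5, 1.7, 11.8; M̄R̄ = 336.7000 / 11 = 30.6091
LCL = X̄ − 3·M̄R̄/d₂ = 1525.6667 − 3 × 30.6091 / 1.128 = 1444.2595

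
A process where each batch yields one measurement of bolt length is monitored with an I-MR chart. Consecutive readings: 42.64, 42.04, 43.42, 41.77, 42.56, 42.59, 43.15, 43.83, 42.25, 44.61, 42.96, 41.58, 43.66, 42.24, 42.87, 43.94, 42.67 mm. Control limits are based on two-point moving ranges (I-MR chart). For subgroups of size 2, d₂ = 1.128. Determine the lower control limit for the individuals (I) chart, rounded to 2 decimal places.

39.69

X̄ = (42.64 + 42.04 + 43.42 + 41.77 + 42.56 + 42.59 + 43.15 + 43.83 + 42.25 + 44.61 + 42.96 + 41.58 + 43.66 + 42.24 + 42.87 + 43.94 + 42.67) / 17 = 42.8694
Moving ranges: 0.60, 1.38, 1.65, 0.79, 0.03, 0.56, 0.68, 1.58, 2.36, 1.65, 1.38, 2.08, 1.42, 0.63, 1.07, 1.27; M̄R̄ = 19.1300 / 16 = 1.1956
LCL = X̄ − 3·M̄R̄/d₂ = 42.8694 − 3 × 1.1956 / 1.128 = 39.6896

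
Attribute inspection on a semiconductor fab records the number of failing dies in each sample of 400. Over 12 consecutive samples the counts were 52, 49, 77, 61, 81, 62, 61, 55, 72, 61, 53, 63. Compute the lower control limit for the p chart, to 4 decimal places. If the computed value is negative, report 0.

p̄ = Σdᵢ / (k·n) = 747 / (12 × 400) = 0.15563
LCL = p̄ − 3·√(p̄(1−p̄)/n) = 0.15563 − 3 × 0.01812 = 0.10125

0.1013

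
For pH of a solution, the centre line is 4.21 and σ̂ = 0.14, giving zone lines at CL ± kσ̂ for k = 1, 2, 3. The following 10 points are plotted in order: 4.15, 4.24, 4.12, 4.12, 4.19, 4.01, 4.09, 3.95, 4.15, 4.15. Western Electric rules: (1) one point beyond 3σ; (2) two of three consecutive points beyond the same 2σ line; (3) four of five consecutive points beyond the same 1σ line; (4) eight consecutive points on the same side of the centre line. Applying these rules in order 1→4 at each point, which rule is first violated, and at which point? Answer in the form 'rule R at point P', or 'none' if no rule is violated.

rule 4 at point 10

Zone of each point (C = within 1σ̂, B = 1σ̂–2σ̂, A = 2σ̂–3σ̂, * = beyond 3σ̂; sign = side of CL): 1:-C, 2:+C, 3:-C, 4:-C, 5:-C, 6:-B, 7:-C, 8:-B, 9:-C, 10:-C
Rule 4 (eight consecutive points on the same side of the centre line) is satisfied at point 10.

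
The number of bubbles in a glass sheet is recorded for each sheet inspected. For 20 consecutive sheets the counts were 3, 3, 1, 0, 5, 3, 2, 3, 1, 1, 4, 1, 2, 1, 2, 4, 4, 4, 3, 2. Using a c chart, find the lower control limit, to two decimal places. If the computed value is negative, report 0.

0.00

c̄ = (3 + 3 + 1 + 0 + 5 + 3 + 2 + 3 + 1 + 1 + 4 + 1 + 2 + 1 + 2 + 4 + 4 + 4 + 3 + 2) / 20 = 49 / 20 = 2.4500
LCL = c̄ − 3√c̄ = 2.4500 − 3 × 1.5652 = -2.2457 → 0 (cannot be negative)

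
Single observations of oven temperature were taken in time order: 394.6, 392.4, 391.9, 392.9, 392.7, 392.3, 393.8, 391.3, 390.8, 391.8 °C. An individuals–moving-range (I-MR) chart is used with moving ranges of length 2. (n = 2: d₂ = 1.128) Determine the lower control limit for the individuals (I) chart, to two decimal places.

X̄ = (394.6 + 392.4 + 391.9 + 392.9 + 392.7 + 392.3 + 393.8 + 391.3 + 390.8 + 391.8) / 10 = 392.4500
Moving ranges: 2.2, 0.5, 1.0, 0.2, 0.4, 1.5, 2.5, 0.5, 1.0; M̄R̄ = 9.8000 / 9 = 1.0889
LCL = X̄ − 3·M̄R̄/d₂ = 392.4500 − 3 × 1.0889 / 1.128 = 389.5540

389.55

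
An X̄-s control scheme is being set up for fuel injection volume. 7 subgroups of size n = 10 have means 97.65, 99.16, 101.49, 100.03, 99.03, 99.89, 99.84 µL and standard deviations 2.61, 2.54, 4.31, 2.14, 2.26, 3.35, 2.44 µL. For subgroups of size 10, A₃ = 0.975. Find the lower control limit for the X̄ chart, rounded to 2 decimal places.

X̄̄ = (97.65 + 99.16 + 101.49 + 100.03 + 99.03 + 99.89 + 99.84) / 7 = 99.5843
s̄ = (2.61 + 2.54 + 4.31 + 2.14 + 2.26 + 3.35 + 2.44) / 7 = 2.8071
LCL = X̄̄ − A₃·s̄ = 99.5843 − 0.975 × 2.8071 = 96.8473

96.85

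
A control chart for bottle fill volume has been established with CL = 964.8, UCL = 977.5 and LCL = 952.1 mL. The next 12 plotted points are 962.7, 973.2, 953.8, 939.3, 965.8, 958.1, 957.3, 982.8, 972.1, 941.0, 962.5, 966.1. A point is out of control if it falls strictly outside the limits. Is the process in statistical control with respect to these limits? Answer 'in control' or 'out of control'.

Compare each point to [952.1, 977.5]: sample 4 = 939.3 < LCL; sample 8 = 982.8 > UCL; sample 10 = 941.0 < LCL.

out of control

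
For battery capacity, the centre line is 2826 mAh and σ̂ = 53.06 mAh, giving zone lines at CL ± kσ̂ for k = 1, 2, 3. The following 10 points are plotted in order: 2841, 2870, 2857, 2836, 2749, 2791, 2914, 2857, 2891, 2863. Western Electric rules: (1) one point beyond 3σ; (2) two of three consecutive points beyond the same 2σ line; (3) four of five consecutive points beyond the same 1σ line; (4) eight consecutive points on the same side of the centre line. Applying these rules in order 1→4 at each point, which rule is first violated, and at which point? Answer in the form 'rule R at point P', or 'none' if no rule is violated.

none

Zone of each point (C = within 1σ̂, B = 1σ̂–2σ̂, A = 2σ̂–3σ̂, * = beyond 3σ̂; sign = side of CL): 1:+C, 2:+C, 3:+C, 4:+C, 5:-B, 6:-C, 7:+B, 8:+C, 9:+B, 10:+C
No rule fires across all 10 points.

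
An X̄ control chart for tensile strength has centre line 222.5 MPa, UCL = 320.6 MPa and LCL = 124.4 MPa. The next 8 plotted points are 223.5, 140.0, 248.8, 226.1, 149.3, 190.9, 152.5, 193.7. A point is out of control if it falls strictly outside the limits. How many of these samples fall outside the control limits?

All 8 points lie within [124.4, 320.6].

0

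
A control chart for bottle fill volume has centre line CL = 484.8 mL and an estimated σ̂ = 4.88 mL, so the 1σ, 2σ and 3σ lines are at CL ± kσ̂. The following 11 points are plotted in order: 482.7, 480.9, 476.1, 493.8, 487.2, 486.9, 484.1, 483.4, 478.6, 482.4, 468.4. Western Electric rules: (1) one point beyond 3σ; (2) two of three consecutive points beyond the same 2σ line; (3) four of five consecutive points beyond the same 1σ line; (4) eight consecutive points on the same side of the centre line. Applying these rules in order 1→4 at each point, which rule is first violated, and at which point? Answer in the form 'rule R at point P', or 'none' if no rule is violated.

rule 1 at point 11

Zone of each point (C = within 1σ̂, B = 1σ̂–2σ̂, A = 2σ̂–3σ̂, * = beyond 3σ̂; sign = side of CL): 1:-C, 2:-C, 3:-B, 4:+B, 5:+C, 6:+C, 7:-C, 8:-C, 9:-B, 10:-C, 11:-*
Rule 1 (one point beyond the 3σ limits) is satisfied at point 11.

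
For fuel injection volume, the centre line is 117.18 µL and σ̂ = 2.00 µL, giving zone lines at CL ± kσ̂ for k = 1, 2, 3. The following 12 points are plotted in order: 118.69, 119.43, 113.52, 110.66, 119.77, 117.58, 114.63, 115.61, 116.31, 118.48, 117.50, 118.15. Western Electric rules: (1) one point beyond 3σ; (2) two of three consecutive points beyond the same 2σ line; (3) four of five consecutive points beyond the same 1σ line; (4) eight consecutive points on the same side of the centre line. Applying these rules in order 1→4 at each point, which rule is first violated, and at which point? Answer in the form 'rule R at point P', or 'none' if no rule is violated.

rule 1 at point 4

Zone of each point (C = within 1σ̂, B = 1σ̂–2σ̂, A = 2σ̂–3σ̂, * = beyond 3σ̂; sign = side of CL): 1:+C, 2:+B, 3:-B, 4:-*, 5:+B, 6:+C, 7:-B, 8:-C, 9:-C, 10:+C, 11:+C, 12:+C
Rule 1 (one point beyond the 3σ limits) is satisfied at point 4.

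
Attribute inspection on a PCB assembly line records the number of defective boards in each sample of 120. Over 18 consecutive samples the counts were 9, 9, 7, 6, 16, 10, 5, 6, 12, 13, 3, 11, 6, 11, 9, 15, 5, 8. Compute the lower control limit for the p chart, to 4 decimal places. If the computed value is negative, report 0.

p̄ = Σdᵢ / (k·n) = 161 / (18 × 120) = 0.07454
LCL = p̄ − 3·√(p̄(1−p̄)/n) = 0.07454 − 3 × 0.02398 = 0.00261

0.0026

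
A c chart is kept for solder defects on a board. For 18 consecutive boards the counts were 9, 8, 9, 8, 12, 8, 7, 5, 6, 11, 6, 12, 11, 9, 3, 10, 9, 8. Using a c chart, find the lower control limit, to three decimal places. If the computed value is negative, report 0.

0.000

c̄ = (9 + 8 + 9 + 8 + 12 + 8 + 7 + 5 + 6 + 11 + 6 + 12 + 11 + 9 + 3 + 10 + 9 + 8) / 18 = 151 / 18 = 8.3889
LCL = c̄ − 3√c̄ = 8.3889 − 3 × 2.8964 = -0.3002 → 0 (cannot be negative)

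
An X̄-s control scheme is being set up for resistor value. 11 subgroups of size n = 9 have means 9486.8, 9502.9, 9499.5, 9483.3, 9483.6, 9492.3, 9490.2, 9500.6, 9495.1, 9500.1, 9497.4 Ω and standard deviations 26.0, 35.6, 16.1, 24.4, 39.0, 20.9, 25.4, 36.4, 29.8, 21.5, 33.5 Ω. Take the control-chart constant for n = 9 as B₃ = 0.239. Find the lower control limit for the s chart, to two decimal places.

6.71

s̄ = (26.0 + 35.6 + 16.1 + 24.4 + 39.0 + 20.9 + 25.4 + 36.4 + 29.8 + 21.5 + 33.5) / 11 = 28.0545
LCL_s = B₃·s̄ = 0.239 × 28.0545 = 6.7050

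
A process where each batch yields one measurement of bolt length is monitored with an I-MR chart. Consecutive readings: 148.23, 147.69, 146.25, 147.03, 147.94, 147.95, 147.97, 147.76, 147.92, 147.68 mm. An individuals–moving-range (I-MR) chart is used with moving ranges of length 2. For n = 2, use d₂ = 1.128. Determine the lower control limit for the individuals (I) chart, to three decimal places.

146.368

X̄ = (148.23 + 147.69 + 146.25 + 147.03 + 147.94 + 147.95 + 147.97 + 147.76 + 147.92 + 147.68) / 10 = 147.6420
Moving ranges: 0.54, 1.44, 0.78, 0.91, 0.01, 0.02, 0.21, 0.16, 0.24; M̄R̄ = 4.3100 / 9 = 0.4789
LCL = X̄ − 3·M̄R̄/d₂ = 147.6420 − 3 × 0.4789 / 1.128 = 146.3684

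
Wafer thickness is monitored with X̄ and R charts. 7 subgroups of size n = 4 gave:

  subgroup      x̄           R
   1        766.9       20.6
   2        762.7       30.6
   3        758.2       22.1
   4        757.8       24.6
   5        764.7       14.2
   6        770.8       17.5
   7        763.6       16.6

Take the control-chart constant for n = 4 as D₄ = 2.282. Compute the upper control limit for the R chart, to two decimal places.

47.66

R̄ = (20.6 + 30.6 + 22.1 + 24.6 + 14.2 + 17.5 + 16.6) / 7 = 146.2000 / 7 = 20.8857
UCL_R = D₄·R̄ = 2.282 × 20.8857 = 47.6612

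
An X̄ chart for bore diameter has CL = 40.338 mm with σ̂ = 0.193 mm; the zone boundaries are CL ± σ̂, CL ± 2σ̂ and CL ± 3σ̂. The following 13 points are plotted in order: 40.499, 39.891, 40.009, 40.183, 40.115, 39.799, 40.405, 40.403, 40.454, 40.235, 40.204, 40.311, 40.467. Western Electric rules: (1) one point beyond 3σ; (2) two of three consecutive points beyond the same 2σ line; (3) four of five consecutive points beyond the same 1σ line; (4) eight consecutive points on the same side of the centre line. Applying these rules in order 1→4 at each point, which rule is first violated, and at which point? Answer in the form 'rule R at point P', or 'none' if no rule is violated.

rule 3 at point 6

Zone of each point (C = within 1σ̂, B = 1σ̂–2σ̂, A = 2σ̂–3σ̂, * = beyond 3σ̂; sign = side of CL): 1:+C, 2:-A, 3:-B, 4:-C, 5:-B, 6:-A, 7:+C, 8:+C, 9:+C, 10:-C, 11:-C, 12:-C, 13:+C
Rule 3 (four of five consecutive points beyond the same 1σ limit) is satisfied at point 6.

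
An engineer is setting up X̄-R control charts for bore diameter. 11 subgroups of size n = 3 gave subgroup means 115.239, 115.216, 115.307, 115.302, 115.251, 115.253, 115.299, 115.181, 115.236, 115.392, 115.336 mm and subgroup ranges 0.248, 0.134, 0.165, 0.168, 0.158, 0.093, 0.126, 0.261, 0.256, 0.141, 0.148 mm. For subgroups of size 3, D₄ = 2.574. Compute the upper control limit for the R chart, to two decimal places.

0.44

R̄ = (0.248 + 0.134 + 0.165 + 0.168 + 0.158 + 0.093 + 0.126 + 0.261 + 0.256 + 0.141 + 0.148) / 11 = 1.8980 / 11 = 0.1725
UCL_R = D₄·R̄ = 2.574 × 0.1725 = 0.4441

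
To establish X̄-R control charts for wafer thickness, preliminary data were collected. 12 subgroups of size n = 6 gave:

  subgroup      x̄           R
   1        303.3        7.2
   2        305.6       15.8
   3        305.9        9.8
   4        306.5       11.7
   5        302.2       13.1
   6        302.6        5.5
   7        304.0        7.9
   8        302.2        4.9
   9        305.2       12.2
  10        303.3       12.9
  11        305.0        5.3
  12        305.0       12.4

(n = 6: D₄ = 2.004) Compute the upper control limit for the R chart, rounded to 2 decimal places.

R̄ = (7.2 + 15.8 + 9.8 + 11.7 + 13.1 + 5.5 + 7.9 + 4.9 + 12.2 + 12.9 + 5.3 + 12.4) / 12 = 118.7000 / 12 = 9.8917
UCL_R = D₄·R̄ = 2.004 × 9.8917 = 19.8229

19.82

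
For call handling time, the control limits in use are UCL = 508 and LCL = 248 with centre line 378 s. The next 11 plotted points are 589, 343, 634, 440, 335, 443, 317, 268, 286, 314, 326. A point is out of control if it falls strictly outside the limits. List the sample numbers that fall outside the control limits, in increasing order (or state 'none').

1, 3

Compare each point to [248, 508]: sample 1 = 589 > UCL; sample 3 = 634 > UCL.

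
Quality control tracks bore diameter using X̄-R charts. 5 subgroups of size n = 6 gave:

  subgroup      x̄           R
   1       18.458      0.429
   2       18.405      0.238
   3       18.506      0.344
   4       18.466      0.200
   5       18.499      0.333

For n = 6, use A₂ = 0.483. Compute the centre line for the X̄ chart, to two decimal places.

18.47

X̄̄ = (18.458 + 18.405 + 18.506 + 18.466 + 18.499) / 5 = 92.3340 / 5 = 18.4668
CL = X̄̄ = 18.4668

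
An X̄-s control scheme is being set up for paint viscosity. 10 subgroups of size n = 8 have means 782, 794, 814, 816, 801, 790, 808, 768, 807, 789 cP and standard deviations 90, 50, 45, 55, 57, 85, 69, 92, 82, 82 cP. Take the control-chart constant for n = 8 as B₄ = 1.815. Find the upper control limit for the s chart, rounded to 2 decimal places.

128.32

s̄ = (90 + 50 + 45 + 55 + 57 + 85 + 69 + 92 + 82 + 82) / 10 = 70.7000
UCL_s = B₄·s̄ = 1.815 × 70.7000 = 128.3205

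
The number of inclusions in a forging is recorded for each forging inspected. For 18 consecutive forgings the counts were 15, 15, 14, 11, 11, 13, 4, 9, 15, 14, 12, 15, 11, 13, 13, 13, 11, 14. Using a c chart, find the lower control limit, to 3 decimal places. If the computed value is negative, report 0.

c̄ = (15 + 15 + 14 + 11 + 11 + 13 + 4 + 9 + 15 + 14 + 12 + 15 + 11 + 13 + 13 + 13 + 11 + 14) / 18 = 223 / 18 = 12.3889
LCL = c̄ − 3√c̄ = 12.3889 − 3 × 3.5198 = 1.8295

1.830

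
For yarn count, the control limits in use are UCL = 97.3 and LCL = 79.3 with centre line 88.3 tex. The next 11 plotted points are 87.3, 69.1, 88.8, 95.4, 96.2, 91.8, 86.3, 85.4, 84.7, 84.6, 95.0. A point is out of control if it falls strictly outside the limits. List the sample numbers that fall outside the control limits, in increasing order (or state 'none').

Compare each point to [79.3, 97.3]: sample 2 = 69.1 < LCL.

2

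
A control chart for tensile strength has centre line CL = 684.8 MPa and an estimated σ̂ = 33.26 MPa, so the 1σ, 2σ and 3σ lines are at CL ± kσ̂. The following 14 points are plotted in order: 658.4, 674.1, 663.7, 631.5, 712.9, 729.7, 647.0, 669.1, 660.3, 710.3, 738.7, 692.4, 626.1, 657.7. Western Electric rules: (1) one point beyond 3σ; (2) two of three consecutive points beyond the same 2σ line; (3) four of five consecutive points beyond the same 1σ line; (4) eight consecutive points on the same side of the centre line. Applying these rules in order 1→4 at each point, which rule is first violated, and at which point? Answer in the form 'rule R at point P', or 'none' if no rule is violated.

none

Zone of each point (C = within 1σ̂, B = 1σ̂–2σ̂, A = 2σ̂–3σ̂, * = beyond 3σ̂; sign = side of CL): 1:-C, 2:-C, 3:-C, 4:-B, 5:+C, 6:+B, 7:-B, 8:-C, 9:-C, 10:+C, 11:+B, 12:+C, 13:-B, 14:-C
No rule fires across all 14 points.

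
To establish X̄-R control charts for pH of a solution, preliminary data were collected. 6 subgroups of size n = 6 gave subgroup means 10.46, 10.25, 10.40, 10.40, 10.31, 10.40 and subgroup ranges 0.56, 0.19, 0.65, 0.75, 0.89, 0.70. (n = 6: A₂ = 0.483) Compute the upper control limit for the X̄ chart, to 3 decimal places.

10.671

X̄̄ = (10.46 + 10.25 + 10.40 + 10.40 + 10.31 + 10.40) / 6 = 62.2200 / 6 = 10.3700
R̄ = (0.56 + 0.19 + 0.65 + 0.75 + 0.89 + 0.70) / 6 = 3.7400 / 6 = 0.6233
UCL = X̄̄ + A₂·R̄ = 10.3700 + 0.483 × 0.6233 = 10.6711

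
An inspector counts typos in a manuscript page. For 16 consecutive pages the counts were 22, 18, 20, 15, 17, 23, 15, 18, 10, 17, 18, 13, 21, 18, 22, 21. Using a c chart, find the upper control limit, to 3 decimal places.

c̄ = (22 + 18 + 20 + 15 + 17 + 23 + 15 + 18 + 10 + 17 + 18 + 13 + 21 + 18 + 22 + 21) / 16 = 288 / 16 = 18.0000
UCL = c̄ + 3√c̄ = 18.0000 + 3 × √18.0000 = 18.0000 + 3 × 4.2426 = 30.7279

30.728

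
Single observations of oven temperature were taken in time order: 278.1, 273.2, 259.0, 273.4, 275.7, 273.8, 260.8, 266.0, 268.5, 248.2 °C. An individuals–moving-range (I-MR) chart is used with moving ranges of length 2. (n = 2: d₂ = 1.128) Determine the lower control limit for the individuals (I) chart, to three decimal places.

244.413

X̄ = (278.1 + 273.2 + 259.0 + 273.4 + 275.7 + 273.8 + 260.8 + 266.0 + 268.5 + 248.2) / 10 = 267.6700
Moving ranges: 4.9, 14.2, 14.4, 2.3, 1.9, 13.0, 5.2, 2.5, 20.3; M̄R̄ = 78.7000 / 9 = 8.7444
LCL = X̄ − 3·M̄R̄/d₂ = 267.6700 − 3 × 8.7444 / 1.128 = 244.4135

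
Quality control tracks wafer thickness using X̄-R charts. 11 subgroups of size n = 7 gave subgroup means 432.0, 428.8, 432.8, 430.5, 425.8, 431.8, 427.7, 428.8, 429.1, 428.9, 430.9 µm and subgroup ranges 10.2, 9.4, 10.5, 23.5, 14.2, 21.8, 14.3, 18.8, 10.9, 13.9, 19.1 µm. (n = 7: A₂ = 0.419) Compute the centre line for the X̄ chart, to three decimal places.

429.736

X̄̄ = (432.0 + 428.8 + 432.8 + 430.5 + 425.8 + 431.8 + 427.7 + 428.8 + 429.1 + 428.9 + 430.9) / 11 = 4727.1000 / 11 = 429.7364
CL = X̄̄ = 429.7364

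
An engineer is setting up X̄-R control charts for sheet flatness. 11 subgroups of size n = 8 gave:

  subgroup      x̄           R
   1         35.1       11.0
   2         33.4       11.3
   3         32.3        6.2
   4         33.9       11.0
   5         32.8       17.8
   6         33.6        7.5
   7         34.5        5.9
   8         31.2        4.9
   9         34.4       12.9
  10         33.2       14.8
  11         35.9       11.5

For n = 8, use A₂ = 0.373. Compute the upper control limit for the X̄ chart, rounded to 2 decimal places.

X̄̄ = (35.1 + 33.4 + 32.3 + 33.9 + 32.8 + 33.6 + 34.5 + 31.2 + 34.4 + 33.2 + 35.9) / 11 = 370.3000 / 11 = 33.6636
R̄ = (11.0 + 11.3 + 6.2 + 11.0 + 17.8 + 7.5 + 5.9 + 4.9 + 12.9 + 14.8 + 11.5) / 11 = 114.8000 / 11 = 10.4364
UCL = X̄̄ + A₂·R̄ = 33.6636 + 0.373 × 10.4364 = 37.5564

37.56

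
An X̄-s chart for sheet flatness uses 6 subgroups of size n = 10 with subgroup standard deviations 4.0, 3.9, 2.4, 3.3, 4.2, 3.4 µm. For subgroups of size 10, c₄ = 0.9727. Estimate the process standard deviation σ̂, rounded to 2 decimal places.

s̄ = (4.0 + 3.9 + 2.4 + 3.3 + 4.2 + 3.4) / 6 = 3.5333
σ̂ = s̄ / c₄ = 3.5333 / 0.9727 = 3.6325

3.63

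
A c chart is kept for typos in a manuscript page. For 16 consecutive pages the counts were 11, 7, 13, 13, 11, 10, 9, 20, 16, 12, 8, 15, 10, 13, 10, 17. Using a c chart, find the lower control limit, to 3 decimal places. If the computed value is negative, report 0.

c̄ = (11 + 7 + 13 + 13 + 11 + 10 + 9 + 20 + 16 + 12 + 8 + 15 + 10 + 13 + 10 + 17) / 16 = 195 / 16 = 12.1875
LCL = c̄ − 3√c̄ = 12.1875 − 3 × 3.4911 = 1.7143

1.714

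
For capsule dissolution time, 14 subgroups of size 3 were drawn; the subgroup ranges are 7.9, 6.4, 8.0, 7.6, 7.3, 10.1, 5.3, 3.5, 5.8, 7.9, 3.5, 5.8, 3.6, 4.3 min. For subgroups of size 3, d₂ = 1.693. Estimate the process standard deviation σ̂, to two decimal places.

3.67

R̄ = (7.9 + 6.4 + 8.0 + 7.6 + 7.3 + 10.1 + 5.3 + 3.5 + 5.8 + 7.9 + 3.5 + 5.8 + 3.6 + 4.3) / 14 = 6.2143
σ̂ = R̄ / d₂ = 6.2143 / 1.693 = 3.6706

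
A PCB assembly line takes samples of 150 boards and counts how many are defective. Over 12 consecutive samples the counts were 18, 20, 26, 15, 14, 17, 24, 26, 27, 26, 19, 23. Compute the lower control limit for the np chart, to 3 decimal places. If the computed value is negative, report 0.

8.438

p̄ = Σdᵢ / (k·n) = 255 / (12 × 150) = 0.14167
LCL = np̄ − 3·√(np̄(1−p̄)) = 21.2500 − 3 × 4.2708 = 8.4377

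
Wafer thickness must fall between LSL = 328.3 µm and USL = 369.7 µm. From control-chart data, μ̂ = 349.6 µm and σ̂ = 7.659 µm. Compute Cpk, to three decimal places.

Cpu = (USL − μ̂) / (3σ̂) = (369.7 − 349.6) / (3 × 7.659) = 0.8748; Cpl = (μ̂ − LSL) / (3σ̂) = (349.6 − 328.3) / (3 × 7.659) = 0.9270; Cpk = min(Cpu, Cpl) = 0.8748

0.875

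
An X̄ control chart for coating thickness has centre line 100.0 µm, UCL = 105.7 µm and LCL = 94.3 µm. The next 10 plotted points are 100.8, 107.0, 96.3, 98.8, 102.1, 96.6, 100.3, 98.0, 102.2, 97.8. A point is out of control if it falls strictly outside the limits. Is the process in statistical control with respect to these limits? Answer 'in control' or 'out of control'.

Compare each point to [94.3, 105.7]: sample 2 = 107.0 > UCL.

out of control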